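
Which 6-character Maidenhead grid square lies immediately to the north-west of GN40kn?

GN40jo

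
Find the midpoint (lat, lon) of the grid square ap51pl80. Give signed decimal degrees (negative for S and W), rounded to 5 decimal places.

61.46042, -168.67917

Field A=0, P=15: +0·20° lon, +15·10° lat → SW at lon -180°, lat 60°.
Square 5, 1: +5·2° lon, +1·1° lat → SW at lon -170°, lat 61°.
Subsquare p=15, l=11: +15·0.0833333° lon, +11·0.0416667° lat → SW at lon -168.75°, lat 61.4583°.
Extended square 8, 0: +8·0.00833333° lon, +0·0.00416667° lat → SW at lon -168.683°, lat 61.4583°.
Cell spans 0.00833333° lon × 0.00416667° lat. Centre is SW corner plus half of each.
latitude 61.46042, longitude -168.67917.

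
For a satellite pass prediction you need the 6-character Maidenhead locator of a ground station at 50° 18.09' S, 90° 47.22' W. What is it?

Shift to the Maidenhead origin (180°W, 90°S): lon 89.2130, lat 39.6985.
Field (20°×10°, letters A–R): 89.2130/20 → 4 → E, 39.6985/10 → 3 → D; chars ED.
Square (2°×1°, digits 0–9): 9.2130/2 → 4, 9.6985/1 → 9; chars 49.
Subsquare (5′×2.5′, letters a–x): 1.2130/0.0833333 → 14 → o, 0.6985/0.0416667 → 16 → q; chars oq.

ED49oq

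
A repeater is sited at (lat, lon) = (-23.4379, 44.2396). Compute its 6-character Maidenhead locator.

LG26cn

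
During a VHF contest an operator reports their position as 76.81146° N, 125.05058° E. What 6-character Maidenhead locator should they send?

PQ26mt

Add 180° to longitude and 90° to latitude: 305.0506, 166.8115.
Field: 305.0506/20 → 15 → P, 166.8115/10 → 16 → Q; chars PQ.
Square: 5.0506/2 → 2, 6.8115/1 → 6; chars 26.
Subsquare: 1.0506/0.0833333 → 12 → m, 0.8115/0.0416667 → 19 → t; chars mt.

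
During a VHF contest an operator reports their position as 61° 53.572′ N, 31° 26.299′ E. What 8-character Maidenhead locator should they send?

Add 180° to longitude and 90° to latitude: 211.43832, 151.89287.
Field (20°×10°, letters A–R): 211.43832/20 → 10 → K, 151.89287/10 → 15 → P; chars KP.
Square (2°×1°, digits 0–9): 11.43832/2 → 5, 1.89287/1 → 1; chars 51.
Subsquare (5′×2.5′, letters a–x): 1.43832/0.0833333 → 17 → r, 0.89287/0.0416667 → 21 → v; chars rv.
Extended square (30″×15″, digits 0–9): 0.02165/0.00833333 → 2, 0.01787/0.00416667 → 4; chars 24.

KP51rv24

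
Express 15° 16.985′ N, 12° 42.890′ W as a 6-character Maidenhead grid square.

Shift to the Maidenhead origin (180°W, 90°S): lon 167.2852, lat 105.2831.
Field (20°×10°, letters A–R): lon ⌊167.2852/20⌋ = 8 → I; lat ⌊105.2831/10⌋ = 10 → K.
Square (2°×1°, digits 0–9): lon ⌊7.2852/2⌋ = 3; lat ⌊5.2831/1⌋ = 5.
Subsquare (5′×2.5′, letters a–x): lon ⌊1.2852/0.0833333⌋ = 15 → p; lat ⌊0.2831/0.0416667⌋ = 6 → g.

IK35pg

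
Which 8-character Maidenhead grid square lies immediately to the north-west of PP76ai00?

PP66xi91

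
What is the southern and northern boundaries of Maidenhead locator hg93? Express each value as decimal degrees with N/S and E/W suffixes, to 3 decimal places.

27.000° S, 26.000° S

Field H=7, G=6: +7·20° lon, +6·10° lat → SW at lon -40°, lat -30°.
Square 9, 3: +9·2° lon, +3·1° lat → SW at lon -22°, lat -27°.
Cell spans 2° lon × 1° lat.
south 27.000° S, north 26.000° S.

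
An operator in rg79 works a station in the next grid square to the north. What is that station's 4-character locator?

Latitude square 9; +1 → 10, wraps to 0, carry into field.
Latitude field G = 6; +1 → 7 = H.
The longitude characters are unchanged.

RH70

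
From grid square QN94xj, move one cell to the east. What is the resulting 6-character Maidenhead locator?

RN04aj

Longitude subsquare x = 23; +1 → 24, wraps to 0 = a, carry into square.
Longitude square 9; +1 → 10, wraps to 0, carry into field.
Longitude field Q = 16; +1 → 17 = R.
The latitude characters are unchanged.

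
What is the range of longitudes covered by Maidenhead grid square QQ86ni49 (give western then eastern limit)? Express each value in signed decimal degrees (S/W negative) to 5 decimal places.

157.11667, 157.12500

Field Q=16, Q=16: +16·20° lon, +16·10° lat → SW at lon 140°, lat 70°.
Square 8, 6: +8·2° lon, +6·1° lat → SW at lon 156°, lat 76°.
Subsquare n=13, i=8: +13·0.0833333° lon, +8·0.0416667° lat → SW at lon 157.083°, lat 76.3333°.
Extended square 4, 9: +4·0.00833333° lon, +9·0.00416667° lat → SW at lon 157.117°, lat 76.3708°.
Cell spans 0.00833333° lon × 0.00416667° lat.
west 157.11667, east 157.12500.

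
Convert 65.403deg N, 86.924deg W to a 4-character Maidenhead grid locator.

Add 180° to longitude and 90° to latitude: 93.08, 155.40.
Field: 93.08/20 → 4 → E, 155.40/10 → 15 → P; chars EP.
Square: 13.08/2 → 6, 5.40/1 → 5; chars 65.

EP65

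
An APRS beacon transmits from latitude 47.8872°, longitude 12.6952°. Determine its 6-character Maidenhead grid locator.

JN67iv

Offset from 180°W / 90°S: lon 192.6952°, lat 137.8872°.
Field: lon ⌊192.6952/20⌋ = 9 → J; lat ⌊137.8872/10⌋ = 13 → N.
Square: lon ⌊12.6952/2⌋ = 6; lat ⌊7.8872/1⌋ = 7.
Subsquare: lon ⌊0.6952/0.0833333⌋ = 8 → i; lat ⌊0.8872/0.0416667⌋ = 21 → v.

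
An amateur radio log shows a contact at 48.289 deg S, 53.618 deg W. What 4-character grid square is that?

GE31

Add 180° to longitude and 90° to latitude: 126.38, 41.71.
Field: lon ⌊126.38/20⌋ = 6 → G; lat ⌊41.71/10⌋ = 4 → E.
Square: lon ⌊6.38/2⌋ = 3; lat ⌊1.71/1⌋ = 1.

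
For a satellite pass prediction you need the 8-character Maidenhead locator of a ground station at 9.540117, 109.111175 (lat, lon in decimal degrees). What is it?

OJ49nm39

Offset from 180°W / 90°S: lon 289.11118°, lat 99.54012°.
Field: lon ⌊289.11118/20⌋ = 14 → O; lat ⌊99.54012/10⌋ = 9 → J.
Square: lon ⌊9.11118/2⌋ = 4; lat ⌊9.54012/1⌋ = 9.
Subsquare: lon ⌊1.11118/0.0833333⌋ = 13 → n; lat ⌊0.54012/0.0416667⌋ = 12 → m.
Extended square: lon ⌊0.02784/0.00833333⌋ = 3; lat ⌊0.04012/0.00416667⌋ = 9.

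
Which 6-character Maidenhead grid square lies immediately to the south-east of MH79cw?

MH79dv

Longitude subsquare c = 2; +1 → 3 = d.
Latitude subsquare w = 22; −1 → 21 = v.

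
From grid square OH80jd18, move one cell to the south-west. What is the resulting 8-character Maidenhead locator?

Longitude extended square 1; −1 → 0.
Latitude extended square 8; −1 → 7.

OH80jd07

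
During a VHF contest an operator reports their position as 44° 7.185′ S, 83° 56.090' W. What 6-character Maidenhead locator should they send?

Offset from 180°W / 90°S: lon 96.0652°, lat 45.8802°.
Field: 96.0652/20 → 4 → E, 45.8802/10 → 4 → E; chars EE.
Square: 16.0652/2 → 8, 5.8802/1 → 5; chars 85.
Subsquare: 0.0652/0.0833333 → 0 → a, 0.8802/0.0416667 → 21 → v; chars av.

EE85av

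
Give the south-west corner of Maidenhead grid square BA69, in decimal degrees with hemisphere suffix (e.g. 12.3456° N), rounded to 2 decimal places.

81.00° S, 148.00° W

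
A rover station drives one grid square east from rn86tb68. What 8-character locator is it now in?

Longitude extended square 6; +1 → 7.
The latitude characters are unchanged.

RN86tb78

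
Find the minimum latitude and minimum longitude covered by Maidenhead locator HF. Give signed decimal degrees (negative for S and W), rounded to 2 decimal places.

Field H=7, F=5: +7·20° lon, +5·10° lat → SW at lon -40°, lat -40°.
latitude -40.00, longitude -40.00.

-40.00, -40.00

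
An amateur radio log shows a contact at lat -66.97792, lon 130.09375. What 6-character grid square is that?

PC53ba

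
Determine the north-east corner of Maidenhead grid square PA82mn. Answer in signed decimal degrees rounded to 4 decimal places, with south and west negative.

-87.4167, 137.0833

Field P=15, A=0: +15·20° lon, +0·10° lat → SW at lon 120°, lat -90°.
Square 8, 2: +8·2° lon, +2·1° lat → SW at lon 136°, lat -88°.
Subsquare m=12, n=13: +12·0.0833333° lon, +13·0.0416667° lat → SW at lon 137°, lat -87.4583°.
Cell spans 0.0833333° lon × 0.0416667° lat. NE corner is SW corner plus one full cell.
latitude -87.4167, longitude 137.0833.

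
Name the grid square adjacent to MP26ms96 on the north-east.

MP26ns07

Longitude extended square 9; +1 → 10, wraps to 0, carry into subsquare.
Longitude subsquare m = 12; +1 → 13 = n.
Latitude extended square 6; +1 → 7.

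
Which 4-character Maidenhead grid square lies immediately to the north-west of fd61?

FD52

Longitude square 6; −1 → 5.
Latitude square 1; +1 → 2.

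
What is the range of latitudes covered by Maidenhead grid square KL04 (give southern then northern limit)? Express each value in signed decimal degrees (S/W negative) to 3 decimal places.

Field K=10, L=11: +10·20° lon, +11·10° lat → SW at lon 20°, lat 20°.
Square 0, 4: +0·2° lon, +4·1° lat → SW at lon 20°, lat 24°.
Cell spans 2° lon × 1° lat.
south 24.000, north 25.000.

24.000, 25.000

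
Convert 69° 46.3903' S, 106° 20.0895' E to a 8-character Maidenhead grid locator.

OC30ef04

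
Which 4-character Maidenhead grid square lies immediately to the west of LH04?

Longitude square 0; −1 → -1, wraps to 9, carry into field.
Longitude field L = 11; −1 → 10 = K.
The latitude characters are unchanged.

KH94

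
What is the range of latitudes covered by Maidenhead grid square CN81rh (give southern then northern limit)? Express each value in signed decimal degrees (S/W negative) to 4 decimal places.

41.2917, 41.3333

Field C=2, N=13: +2·20° lon, +13·10° lat → SW at lon -140°, lat 40°.
Square 8, 1: +8·2° lon, +1·1° lat → SW at lon -124°, lat 41°.
Subsquare r=17, h=7: +17·0.0833333° lon, +7·0.0416667° lat → SW at lon -122.583°, lat 41.2917°.
Cell spans 0.0833333° lon × 0.0416667° lat.
south 41.2917, north 41.3333.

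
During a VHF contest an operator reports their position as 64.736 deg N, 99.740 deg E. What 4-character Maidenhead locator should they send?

Shift to the Maidenhead origin (180°W, 90°S): lon 279.74, lat 154.74.
Field: lon ⌊279.74/20⌋ = 13 → N; lat ⌊154.74/10⌋ = 15 → P.
Square: lon ⌊19.74/2⌋ = 9; lat ⌊4.74/1⌋ = 4.

NP94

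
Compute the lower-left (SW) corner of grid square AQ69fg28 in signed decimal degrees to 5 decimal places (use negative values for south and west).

79.28333, -167.56667

Field A=0, Q=16: +0·20° lon, +16·10° lat → SW at lon -180°, lat 70°.
Square 6, 9: +6·2° lon, +9·1° lat → SW at lon -168°, lat 79°.
Subsquare f=5, g=6: +5·0.0833333° lon, +6·0.0416667° lat → SW at lon -167.583°, lat 79.25°.
Extended square 2, 8: +2·0.00833333° lon, +8·0.00416667° lat → SW at lon -167.567°, lat 79.2833°.
latitude 79.28333, longitude -167.56667.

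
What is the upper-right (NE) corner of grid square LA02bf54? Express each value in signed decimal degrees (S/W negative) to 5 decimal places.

-87.77083, 40.13333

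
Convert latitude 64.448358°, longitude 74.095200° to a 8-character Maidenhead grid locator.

Offset from 180°W / 90°S: lon 254.09520°, lat 154.44836°.
Field: 254.09520/20 → 12 → M, 154.44836/10 → 15 → P; chars MP.
Square: 14.09520/2 → 7, 4.44836/1 → 4; chars 74.
Subsquare: 0.09520/0.0833333 → 1 → b, 0.44836/0.0416667 → 10 → k; chars bk.
Extended square: 0.01187/0.00833333 → 1, 0.03169/0.00416667 → 7; chars 17.

MP74bk17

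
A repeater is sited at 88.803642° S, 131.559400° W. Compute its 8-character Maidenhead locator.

Shift to the Maidenhead origin (180°W, 90°S): lon 48.44060, lat 1.19636.
Field: 48.44060/20 → 2 → C, 1.19636/10 → 0 → A; chars CA.
Square: 8.44060/2 → 4, 1.19636/1 → 1; chars 41.
Subsquare: 0.44060/0.0833333 → 5 → f, 0.19636/0.0416667 → 4 → e; chars fe.
Extended square: 0.02393/0.00833333 → 2, 0.02969/0.00416667 → 7; chars 27.

CA41fe27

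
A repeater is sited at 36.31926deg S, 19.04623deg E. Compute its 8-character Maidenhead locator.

JF93mq53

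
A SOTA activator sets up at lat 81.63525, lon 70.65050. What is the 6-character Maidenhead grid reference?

Offset from 180°W / 90°S: lon 250.6505°, lat 171.6352°.
Field: 250.6505/20 → 12 → M, 171.6352/10 → 17 → R; chars MR.
Square: 10.6505/2 → 5, 1.6352/1 → 1; chars 51.
Subsquare: 0.6505/0.0833333 → 7 → h, 0.6352/0.0416667 → 15 → p; chars hp.

MR51hp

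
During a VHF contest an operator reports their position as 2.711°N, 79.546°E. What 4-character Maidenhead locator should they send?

Shift to the Maidenhead origin (180°W, 90°S): lon 259.55, lat 92.71.
Field: 259.55/20 → 12 → M, 92.71/10 → 9 → J; chars MJ.
Square: 19.55/2 → 9, 2.71/1 → 2; chars 92.

MJ92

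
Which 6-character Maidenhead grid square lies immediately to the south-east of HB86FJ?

Longitude subsquare f = 5; +1 → 6 = g.
Latitude subsquare j = 9; −1 → 8 = i.

HB86gi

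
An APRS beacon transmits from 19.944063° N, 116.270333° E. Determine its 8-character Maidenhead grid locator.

OK89dw26

Add 180° to longitude and 90° to latitude: 296.27033, 109.94406.
Field: lon ⌊296.27033/20⌋ = 14 → O; lat ⌊109.94406/10⌋ = 10 → K.
Square: lon ⌊16.27033/2⌋ = 8; lat ⌊9.94406/1⌋ = 9.
Subsquare: lon ⌊0.27033/0.0833333⌋ = 3 → d; lat ⌊0.94406/0.0416667⌋ = 22 → w.
Extended square: lon ⌊0.02033/0.00833333⌋ = 2; lat ⌊0.02740/0.00416667⌋ = 6.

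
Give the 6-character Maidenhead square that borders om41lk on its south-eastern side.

Longitude subsquare l = 11; +1 → 12 = m.
Latitude subsquare k = 10; −1 → 9 = j.

OM41mj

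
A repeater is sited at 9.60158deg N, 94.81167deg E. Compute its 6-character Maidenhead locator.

NJ79jo

Shift to the Maidenhead origin (180°W, 90°S): lon 274.8117, lat 99.6016.
Field: lon ⌊274.8117/20⌋ = 13 → N; lat ⌊99.6016/10⌋ = 9 → J.
Square: lon ⌊14.8117/2⌋ = 7; lat ⌊9.6016/1⌋ = 9.
Subsquare: lon ⌊0.8117/0.0833333⌋ = 9 → j; lat ⌊0.6016/0.0416667⌋ = 14 → o.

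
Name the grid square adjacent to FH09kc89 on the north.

FH09kd80

Latitude extended square 9; +1 → 10, wraps to 0, carry into subsquare.
Latitude subsquare c = 2; +1 → 3 = d.
The longitude characters are unchanged.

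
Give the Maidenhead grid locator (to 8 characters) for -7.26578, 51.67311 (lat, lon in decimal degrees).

LI52ur06

Add 180° to longitude and 90° to latitude: 231.67311, 82.73422.
Field (20°×10°, letters A–R): lon ⌊231.67311/20⌋ = 11 → L; lat ⌊82.73422/10⌋ = 8 → I.
Square (2°×1°, digits 0–9): lon ⌊11.67311/2⌋ = 5; lat ⌊2.73422/1⌋ = 2.
Subsquare (5′×2.5′, letters a–x): lon ⌊1.67311/0.0833333⌋ = 20 → u; lat ⌊0.73422/0.0416667⌋ = 17 → r.
Extended square (30″×15″, digits 0–9): lon ⌊0.00644/0.00833333⌋ = 0; lat ⌊0.02589/0.00416667⌋ = 6.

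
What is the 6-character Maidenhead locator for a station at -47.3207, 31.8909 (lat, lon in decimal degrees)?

KE52wq

Offset from 180°W / 90°S: lon 211.8909°, lat 42.6793°.
Field (20°×10°, letters A–R): lon ⌊211.8909/20⌋ = 10 → K; lat ⌊42.6793/10⌋ = 4 → E.
Square (2°×1°, digits 0–9): lon ⌊11.8909/2⌋ = 5; lat ⌊2.6793/1⌋ = 2.
Subsquare (5′×2.5′, letters a–x): lon ⌊1.8909/0.0833333⌋ = 22 → w; lat ⌊0.6793/0.0416667⌋ = 16 → q.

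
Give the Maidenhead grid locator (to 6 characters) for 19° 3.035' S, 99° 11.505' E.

NH90ow

Shift to the Maidenhead origin (180°W, 90°S): lon 279.1918, lat 70.9494.
Field: 279.1918/20 → 13 → N, 70.9494/10 → 7 → H; chars NH.
Square: 19.1918/2 → 9, 0.9494/1 → 0; chars 90.
Subsquare: 1.1918/0.0833333 → 14 → o, 0.9494/0.0416667 → 22 → w; chars ow.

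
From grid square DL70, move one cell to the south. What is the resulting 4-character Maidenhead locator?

DK79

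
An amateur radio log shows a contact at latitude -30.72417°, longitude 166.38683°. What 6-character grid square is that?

RF39eg

Offset from 180°W / 90°S: lon 346.3868°, lat 59.2758°.
Field (20°×10°, letters A–R): lon ⌊346.3868/20⌋ = 17 → R; lat ⌊59.2758/10⌋ = 5 → F.
Square (2°×1°, digits 0–9): lon ⌊6.3868/2⌋ = 3; lat ⌊9.2758/1⌋ = 9.
Subsquare (5′×2.5′, letters a–x): lon ⌊0.3868/0.0833333⌋ = 4 → e; lat ⌊0.2758/0.0416667⌋ = 6 → g.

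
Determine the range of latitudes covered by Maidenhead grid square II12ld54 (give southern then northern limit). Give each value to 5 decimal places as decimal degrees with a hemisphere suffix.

7.85833° S, 7.85417° S

Field I=8, I=8: +8·20° lon, +8·10° lat → SW at lon -20°, lat -10°.
Square 1, 2: +1·2° lon, +2·1° lat → SW at lon -18°, lat -8°.
Subsquare l=11, d=3: +11·0.0833333° lon, +3·0.0416667° lat → SW at lon -17.0833°, lat -7.875°.
Extended square 5, 4: +5·0.00833333° lon, +4·0.00416667° lat → SW at lon -17.0417°, lat -7.85833°.
Cell spans 0.00833333° lon × 0.00416667° lat.
south 7.85833° S, north 7.85417° S.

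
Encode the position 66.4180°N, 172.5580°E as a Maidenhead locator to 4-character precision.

Add 180° to longitude and 90° to latitude: 352.56, 156.42.
Field (20°×10°, letters A–R): lon ⌊352.56/20⌋ = 17 → R; lat ⌊156.42/10⌋ = 15 → P.
Square (2°×1°, digits 0–9): lon ⌊12.56/2⌋ = 6; lat ⌊6.42/1⌋ = 6.

RP66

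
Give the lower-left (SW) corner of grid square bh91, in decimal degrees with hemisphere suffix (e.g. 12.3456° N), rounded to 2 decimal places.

Field B=1, H=7: +1·20° lon, +7·10° lat → SW at lon -160°, lat -20°.
Square 9, 1: +9·2° lon, +1·1° lat → SW at lon -142°, lat -19°.
latitude 19.00° S, longitude 142.00° W.

19.00° S, 142.00° W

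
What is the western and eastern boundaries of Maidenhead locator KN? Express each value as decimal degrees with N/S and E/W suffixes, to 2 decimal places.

20.00° E, 40.00° E

Field K=10, N=13: +10·20° lon, +13·10° lat → SW at lon 20°, lat 40°.
Cell spans 20° lon × 10° lat.
west 20.00° E, east 40.00° E.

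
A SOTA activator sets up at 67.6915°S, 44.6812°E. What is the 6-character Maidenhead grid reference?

LC22ih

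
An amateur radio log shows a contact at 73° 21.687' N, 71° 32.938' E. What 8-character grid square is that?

MQ53si56

Add 180° to longitude and 90° to latitude: 251.54897, 163.36145.
Field: 251.54897/20 → 12 → M, 163.36145/10 → 16 → Q; chars MQ.
Square: 11.54897/2 → 5, 3.36145/1 → 3; chars 53.
Subsquare: 1.54897/0.0833333 → 18 → s, 0.36145/0.0416667 → 8 → i; chars si.
Extended square: 0.04897/0.00833333 → 5, 0.02812/0.00416667 → 6; chars 56.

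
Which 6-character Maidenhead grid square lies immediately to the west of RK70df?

RK70cf

Longitude subsquare d = 3; −1 → 2 = c.
The latitude characters are unchanged.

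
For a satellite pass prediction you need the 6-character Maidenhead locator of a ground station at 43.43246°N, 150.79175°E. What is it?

Shift to the Maidenhead origin (180°W, 90°S): lon 330.7917, lat 133.4325.
Field: 330.7917/20 → 16 → Q, 133.4325/10 → 13 → N; chars QN.
Square: 10.7917/2 → 5, 3.4325/1 → 3; chars 53.
Subsquare: 0.7917/0.0833333 → 9 → j, 0.4325/0.0416667 → 10 → k; chars jk.

QN53jk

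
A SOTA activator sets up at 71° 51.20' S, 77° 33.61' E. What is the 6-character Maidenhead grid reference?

MB88sd

Add 180° to longitude and 90° to latitude: 257.5602, 18.1467.
Field: 257.5602/20 → 12 → M, 18.1467/10 → 1 → B; chars MB.
Square: 17.5602/2 → 8, 8.1467/1 → 8; chars 88.
Subsquare: 1.5602/0.0833333 → 18 → s, 0.1467/0.0416667 → 3 → d; chars sd.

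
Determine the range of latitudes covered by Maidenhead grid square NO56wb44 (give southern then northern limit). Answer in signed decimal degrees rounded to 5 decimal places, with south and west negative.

56.05833, 56.06250

Field N=13, O=14: +13·20° lon, +14·10° lat → SW at lon 80°, lat 50°.
Square 5, 6: +5·2° lon, +6·1° lat → SW at lon 90°, lat 56°.
Subsquare w=22, b=1: +22·0.0833333° lon, +1·0.0416667° lat → SW at lon 91.8333°, lat 56.0417°.
Extended square 4, 4: +4·0.00833333° lon, +4·0.00416667° lat → SW at lon 91.8667°, lat 56.0583°.
Cell spans 0.00833333° lon × 0.00416667° lat.
south 56.05833, north 56.06250.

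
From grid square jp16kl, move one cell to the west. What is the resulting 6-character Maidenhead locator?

Longitude subsquare k = 10; −1 → 9 = j.
The latitude characters are unchanged.

JP16jl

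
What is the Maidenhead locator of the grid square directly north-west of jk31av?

JK21xw

Longitude subsquare a = 0; −1 → -1, wraps to 23 = x, carry into square.
Longitude square 3; −1 → 2.
Latitude subsquare v = 21; +1 → 22 = w.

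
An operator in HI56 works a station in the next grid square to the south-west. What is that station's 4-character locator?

Longitude square 5; −1 → 4.
Latitude square 6; −1 → 5.

HI45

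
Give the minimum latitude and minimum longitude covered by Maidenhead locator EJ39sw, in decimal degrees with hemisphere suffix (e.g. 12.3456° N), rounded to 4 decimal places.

9.9167° N, 92.5000° W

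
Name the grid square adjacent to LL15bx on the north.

Latitude subsquare x = 23; +1 → 24, wraps to 0 = a, carry into square.
Latitude square 5; +1 → 6.
The longitude characters are unchanged.

LL16ba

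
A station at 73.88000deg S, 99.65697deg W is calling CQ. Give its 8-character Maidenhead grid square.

EB06ec18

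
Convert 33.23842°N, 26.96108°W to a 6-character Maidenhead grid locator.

HM63mf

Shift to the Maidenhead origin (180°W, 90°S): lon 153.0389, lat 123.2384.
Field: 153.0389/20 → 7 → H, 123.2384/10 → 12 → M; chars HM.
Square: 13.0389/2 → 6, 3.2384/1 → 3; chars 63.
Subsquare: 1.0389/0.0833333 → 12 → m, 0.2384/0.0416667 → 5 → f; chars mf.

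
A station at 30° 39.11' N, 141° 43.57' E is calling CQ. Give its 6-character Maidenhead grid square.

Shift to the Maidenhead origin (180°W, 90°S): lon 321.7262, lat 120.6518.
Field: lon ⌊321.7262/20⌋ = 16 → Q; lat ⌊120.6518/10⌋ = 12 → M.
Square: lon ⌊1.7262/2⌋ = 0; lat ⌊0.6518/1⌋ = 0.
Subsquare: lon ⌊1.7262/0.0833333⌋ = 20 → u; lat ⌊0.6518/0.0416667⌋ = 15 → p.

QM00up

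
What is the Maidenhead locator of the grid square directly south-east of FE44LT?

Longitude subsquare l = 11; +1 → 12 = m.
Latitude subsquare t = 19; −1 → 18 = s.

FE44ms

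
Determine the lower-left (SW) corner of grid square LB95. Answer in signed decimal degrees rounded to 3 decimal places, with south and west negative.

-75.000, 58.000

Field L=11, B=1: +11·20° lon, +1·10° lat → SW at lon 40°, lat -80°.
Square 9, 5: +9·2° lon, +5·1° lat → SW at lon 58°, lat -75°.
latitude -75.000, longitude 58.000.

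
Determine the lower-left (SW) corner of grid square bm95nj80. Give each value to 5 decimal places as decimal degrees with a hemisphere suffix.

Field B=1, M=12: +1·20° lon, +12·10° lat → SW at lon -160°, lat 30°.
Square 9, 5: +9·2° lon, +5·1° lat → SW at lon -142°, lat 35°.
Subsquare n=13, j=9: +13·0.0833333° lon, +9·0.0416667° lat → SW at lon -140.917°, lat 35.375°.
Extended square 8, 0: +8·0.00833333° lon, +0·0.00416667° lat → SW at lon -140.85°, lat 35.375°.
latitude 35.37500° N, longitude 140.85000° W.

35.37500° N, 140.85000° W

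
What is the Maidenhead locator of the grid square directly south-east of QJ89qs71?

QJ89qs80

Longitude extended square 7; +1 → 8.
Latitude extended square 1; −1 → 0.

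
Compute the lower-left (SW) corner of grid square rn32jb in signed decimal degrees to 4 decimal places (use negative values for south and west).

42.0417, 166.7500

Field R=17, N=13: +17·20° lon, +13·10° lat → SW at lon 160°, lat 40°.
Square 3, 2: +3·2° lon, +2·1° lat → SW at lon 166°, lat 42°.
Subsquare j=9, b=1: +9·0.0833333° lon, +1·0.0416667° lat → SW at lon 166.75°, lat 42.0417°.
latitude 42.0417, longitude 166.7500.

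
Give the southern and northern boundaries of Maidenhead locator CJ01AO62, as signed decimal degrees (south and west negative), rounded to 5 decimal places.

Field C=2, J=9: +2·20° lon, +9·10° lat → SW at lon -140°, lat 0°.
Square 0, 1: +0·2° lon, +1·1° lat → SW at lon -140°, lat 1°.
Subsquare a=0, o=14: +0·0.0833333° lon, +14·0.0416667° lat → SW at lon -140°, lat 1.58333°.
Extended square 6, 2: +6·0.00833333° lon, +2·0.00416667° lat → SW at lon -139.95°, lat 1.59167°.
Cell spans 0.00833333° lon × 0.00416667° lat.
south 1.59167, north 1.59583.

1.59167, 1.59583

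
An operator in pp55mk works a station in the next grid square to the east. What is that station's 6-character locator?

PP55nk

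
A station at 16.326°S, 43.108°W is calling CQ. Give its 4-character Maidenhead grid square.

GH83

Offset from 180°W / 90°S: lon 136.89°, lat 73.67°.
Field: 136.89/20 → 6 → G, 73.67/10 → 7 → H; chars GH.
Square: 16.89/2 → 8, 3.67/1 → 3; chars 83.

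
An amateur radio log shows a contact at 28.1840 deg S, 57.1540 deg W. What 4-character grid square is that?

GG11

Add 180° to longitude and 90° to latitude: 122.85, 61.82.
Field: lon ⌊122.85/20⌋ = 6 → G; lat ⌊61.82/10⌋ = 6 → G.
Square: lon ⌊2.85/2⌋ = 1; lat ⌊1.82/1⌋ = 1.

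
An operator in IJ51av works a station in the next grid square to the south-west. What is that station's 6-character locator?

Longitude subsquare a = 0; −1 → -1, wraps to 23 = x, carry into square.
Longitude square 5; −1 → 4.
Latitude subsquare v = 21; −1 → 20 = u.

IJ41xu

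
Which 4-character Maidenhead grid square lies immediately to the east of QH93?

Longitude square 9; +1 → 10, wraps to 0, carry into field.
Longitude field Q = 16; +1 → 17 = R.
The latitude characters are unchanged.

RH03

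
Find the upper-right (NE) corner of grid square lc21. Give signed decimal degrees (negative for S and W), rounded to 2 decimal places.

-68.00, 46.00

Field L=11, C=2: +11·20° lon, +2·10° lat → SW at lon 40°, lat -70°.
Square 2, 1: +2·2° lon, +1·1° lat → SW at lon 44°, lat -69°.
Cell spans 2° lon × 1° lat. NE corner is SW corner plus one full cell.
latitude -68.00, longitude 46.00.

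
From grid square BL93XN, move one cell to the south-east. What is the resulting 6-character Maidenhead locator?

Longitude subsquare x = 23; +1 → 24, wraps to 0 = a, carry into square.
Longitude square 9; +1 → 10, wraps to 0, carry into field.
Longitude field B = 1; +1 → 2 = C.
Latitude subsquare n = 13; −1 → 12 = m.

CL03am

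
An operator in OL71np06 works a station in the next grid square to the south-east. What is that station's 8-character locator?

OL71np15

Longitude extended square 0; +1 → 1.
Latitude extended square 6; −1 → 5.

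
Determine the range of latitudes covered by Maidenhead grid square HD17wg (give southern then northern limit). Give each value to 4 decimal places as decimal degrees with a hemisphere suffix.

Field H=7, D=3: +7·20° lon, +3·10° lat → SW at lon -40°, lat -60°.
Square 1, 7: +1·2° lon, +7·1° lat → SW at lon -38°, lat -53°.
Subsquare w=22, g=6: +22·0.0833333° lon, +6·0.0416667° lat → SW at lon -36.1667°, lat -52.75°.
Cell spans 0.0833333° lon × 0.0416667° lat.
south 52.7500° S, north 52.7083° S.

52.7500° S, 52.7083° S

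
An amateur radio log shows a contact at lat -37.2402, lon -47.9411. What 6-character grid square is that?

GF62as

Shift to the Maidenhead origin (180°W, 90°S): lon 132.0589, lat 52.7598.
Field (20°×10°, letters A–R): lon ⌊132.0589/20⌋ = 6 → G; lat ⌊52.7598/10⌋ = 5 → F.
Square (2°×1°, digits 0–9): lon ⌊12.0589/2⌋ = 6; lat ⌊2.7598/1⌋ = 2.
Subsquare (5′×2.5′, letters a–x): lon ⌊0.0589/0.0833333⌋ = 0 → a; lat ⌊0.7598/0.0416667⌋ = 18 → s.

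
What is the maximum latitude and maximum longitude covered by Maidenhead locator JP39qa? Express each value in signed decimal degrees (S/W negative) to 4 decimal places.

Field J=9, P=15: +9·20° lon, +15·10° lat → SW at lon 0°, lat 60°.
Square 3, 9: +3·2° lon, +9·1° lat → SW at lon 6°, lat 69°.
Subsquare q=16, a=0: +16·0.0833333° lon, +0·0.0416667° lat → SW at lon 7.33333°, lat 69°.
Cell spans 0.0833333° lon × 0.0416667° lat. NE corner is SW corner plus one full cell.
latitude 69.0417, longitude 7.4167.

69.0417, 7.4167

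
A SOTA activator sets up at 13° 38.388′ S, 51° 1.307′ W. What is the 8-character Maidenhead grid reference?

GH46li76

Offset from 180°W / 90°S: lon 128.97822°, lat 76.36020°.
Field: 128.97822/20 → 6 → G, 76.36020/10 → 7 → H; chars GH.
Square: 8.97822/2 → 4, 6.36020/1 → 6; chars 46.
Subsquare: 0.97822/0.0833333 → 11 → l, 0.36020/0.0416667 → 8 → i; chars li.
Extended square: 0.06155/0.00833333 → 7, 0.02687/0.00416667 → 6; chars 76.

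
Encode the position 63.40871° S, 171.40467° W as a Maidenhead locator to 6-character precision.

Shift to the Maidenhead origin (180°W, 90°S): lon 8.5953, lat 26.5913.
Field (20°×10°, letters A–R): lon ⌊8.5953/20⌋ = 0 → A; lat ⌊26.5913/10⌋ = 2 → C.
Square (2°×1°, digits 0–9): lon ⌊8.5953/2⌋ = 4; lat ⌊6.5913/1⌋ = 6.
Subsquare (5′×2.5′, letters a–x): lon ⌊0.5953/0.0833333⌋ = 7 → h; lat ⌊0.5913/0.0416667⌋ = 14 → o.

AC46ho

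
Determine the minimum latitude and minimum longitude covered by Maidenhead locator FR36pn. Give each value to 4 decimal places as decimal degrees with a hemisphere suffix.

Field F=5, R=17: +5·20° lon, +17·10° lat → SW at lon -80°, lat 80°.
Square 3, 6: +3·2° lon, +6·1° lat → SW at lon -74°, lat 86°.
Subsquare p=15, n=13: +15·0.0833333° lon, +13·0.0416667° lat → SW at lon -72.75°, lat 86.5417°.
latitude 86.5417° N, longitude 72.7500° W.

86.5417° N, 72.7500° W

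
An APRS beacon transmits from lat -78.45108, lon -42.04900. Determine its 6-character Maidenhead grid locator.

Shift to the Maidenhead origin (180°W, 90°S): lon 137.9510, lat 11.5489.
Field: 137.9510/20 → 6 → G, 11.5489/10 → 1 → B; chars GB.
Square: 17.9510/2 → 8, 1.5489/1 → 1; chars 81.
Subsquare: 1.9510/0.0833333 → 23 → x, 0.5489/0.0416667 → 13 → n; chars xn.

GB81xn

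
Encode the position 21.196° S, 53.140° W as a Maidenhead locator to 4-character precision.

Add 180° to longitude and 90° to latitude: 126.86, 68.80.
Field: 126.86/20 → 6 → G, 68.80/10 → 6 → G; chars GG.
Square: 6.86/2 → 3, 8.80/1 → 8; chars 38.

GG38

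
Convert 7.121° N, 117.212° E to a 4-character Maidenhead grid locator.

OJ87

Shift to the Maidenhead origin (180°W, 90°S): lon 297.21, lat 97.12.
Field: lon ⌊297.21/20⌋ = 14 → O; lat ⌊97.12/10⌋ = 9 → J.
Square: lon ⌊17.21/2⌋ = 8; lat ⌊7.12/1⌋ = 7.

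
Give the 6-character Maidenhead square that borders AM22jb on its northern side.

Latitude subsquare b = 1; +1 → 2 = c.
The longitude characters are unchanged.

AM22jc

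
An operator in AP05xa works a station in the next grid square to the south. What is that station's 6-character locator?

AP04xx

Latitude subsquare a = 0; −1 → -1, wraps to 23 = x, carry into square.
Latitude square 5; −1 → 4.
The longitude characters are unchanged.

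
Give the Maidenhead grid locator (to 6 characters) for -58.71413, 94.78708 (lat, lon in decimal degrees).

ND71jg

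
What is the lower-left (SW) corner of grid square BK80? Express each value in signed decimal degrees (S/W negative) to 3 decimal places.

10.000, -144.000

Field B=1, K=10: +1·20° lon, +10·10° lat → SW at lon -160°, lat 10°.
Square 8, 0: +8·2° lon, +0·1° lat → SW at lon -144°, lat 10°.
latitude 10.000, longitude -144.000.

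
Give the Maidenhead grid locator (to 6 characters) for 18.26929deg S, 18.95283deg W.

IH01mr

Shift to the Maidenhead origin (180°W, 90°S): lon 161.0472, lat 71.7307.
Field: lon ⌊161.0472/20⌋ = 8 → I; lat ⌊71.7307/10⌋ = 7 → H.
Square: lon ⌊1.0472/2⌋ = 0; lat ⌊1.7307/1⌋ = 1.
Subsquare: lon ⌊1.0472/0.0833333⌋ = 12 → m; lat ⌊0.7307/0.0416667⌋ = 17 → r.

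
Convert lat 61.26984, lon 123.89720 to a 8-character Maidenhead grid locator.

PP11wg74

Offset from 180°W / 90°S: lon 303.89720°, lat 151.26984°.
Field: 303.89720/20 → 15 → P, 151.26984/10 → 15 → P; chars PP.
Square: 3.89720/2 → 1, 1.26984/1 → 1; chars 11.
Subsquare: 1.89720/0.0833333 → 22 → w, 0.26984/0.0416667 → 6 → g; chars wg.
Extended square: 0.06387/0.00833333 → 7, 0.01984/0.00416667 → 4; chars 74.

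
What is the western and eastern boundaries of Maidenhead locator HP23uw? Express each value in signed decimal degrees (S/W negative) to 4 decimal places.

-34.3333, -34.2500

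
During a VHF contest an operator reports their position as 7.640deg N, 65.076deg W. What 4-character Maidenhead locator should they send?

FJ77

Add 180° to longitude and 90° to latitude: 114.92, 97.64.
Field (20°×10°, letters A–R): lon ⌊114.92/20⌋ = 5 → F; lat ⌊97.64/10⌋ = 9 → J.
Square (2°×1°, digits 0–9): lon ⌊14.92/2⌋ = 7; lat ⌊7.64/1⌋ = 7.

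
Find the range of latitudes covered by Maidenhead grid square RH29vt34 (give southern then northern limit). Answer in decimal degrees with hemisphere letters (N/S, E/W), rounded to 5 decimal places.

10.19167° S, 10.18750° S

Field R=17, H=7: +17·20° lon, +7·10° lat → SW at lon 160°, lat -20°.
Square 2, 9: +2·2° lon, +9·1° lat → SW at lon 164°, lat -11°.
Subsquare v=21, t=19: +21·0.0833333° lon, +19·0.0416667° lat → SW at lon 165.75°, lat -10.2083°.
Extended square 3, 4: +3·0.00833333° lon, +4·0.00416667° lat → SW at lon 165.775°, lat -10.1917°.
Cell spans 0.00833333° lon × 0.00416667° lat.
south 10.19167° S, north 10.18750° S.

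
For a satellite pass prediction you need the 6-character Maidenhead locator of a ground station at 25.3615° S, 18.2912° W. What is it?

IG04up

Add 180° to longitude and 90° to latitude: 161.7088, 64.6385.
Field: 161.7088/20 → 8 → I, 64.6385/10 → 6 → G; chars IG.
Square: 1.7088/2 → 0, 4.6385/1 → 4; chars 04.
Subsquare: 1.7088/0.0833333 → 20 → u, 0.6385/0.0416667 → 15 → p; chars up.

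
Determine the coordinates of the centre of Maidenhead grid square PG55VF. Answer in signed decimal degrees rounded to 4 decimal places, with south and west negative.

-24.7708, 131.7917

Field P=15, G=6: +15·20° lon, +6·10° lat → SW at lon 120°, lat -30°.
Square 5, 5: +5·2° lon, +5·1° lat → SW at lon 130°, lat -25°.
Subsquare v=21, f=5: +21·0.0833333° lon, +5·0.0416667° lat → SW at lon 131.75°, lat -24.7917°.
Cell spans 0.0833333° lon × 0.0416667° lat. Centre is SW corner plus half of each.
latitude -24.7708, longitude 131.7917.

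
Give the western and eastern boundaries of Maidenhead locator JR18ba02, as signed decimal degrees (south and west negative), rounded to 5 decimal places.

2.08333, 2.09167

Field J=9, R=17: +9·20° lon, +17·10° lat → SW at lon 0°, lat 80°.
Square 1, 8: +1·2° lon, +8·1° lat → SW at lon 2°, lat 88°.
Subsquare b=1, a=0: +1·0.0833333° lon, +0·0.0416667° lat → SW at lon 2.08333°, lat 88°.
Extended square 0, 2: +0·0.00833333° lon, +2·0.00416667° lat → SW at lon 2.08333°, lat 88.0083°.
Cell spans 0.00833333° lon × 0.00416667° lat.
west 2.08333, east 2.09167.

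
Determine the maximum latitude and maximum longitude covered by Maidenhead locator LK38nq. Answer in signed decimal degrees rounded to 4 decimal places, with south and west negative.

Field L=11, K=10: +11·20° lon, +10·10° lat → SW at lon 40°, lat 10°.
Square 3, 8: +3·2° lon, +8·1° lat → SW at lon 46°, lat 18°.
Subsquare n=13, q=16: +13·0.0833333° lon, +16·0.0416667° lat → SW at lon 47.0833°, lat 18.6667°.
Cell spans 0.0833333° lon × 0.0416667° lat. NE corner is SW corner plus one full cell.
latitude 18.7083, longitude 47.1667.

18.7083, 47.1667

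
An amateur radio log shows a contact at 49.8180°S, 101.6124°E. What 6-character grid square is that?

OE00te

Shift to the Maidenhead origin (180°W, 90°S): lon 281.6124, lat 40.1820.
Field (20°×10°, letters A–R): lon ⌊281.6124/20⌋ = 14 → O; lat ⌊40.1820/10⌋ = 4 → E.
Square (2°×1°, digits 0–9): lon ⌊1.6124/2⌋ = 0; lat ⌊0.1820/1⌋ = 0.
Subsquare (5′×2.5′, letters a–x): lon ⌊1.6124/0.0833333⌋ = 19 → t; lat ⌊0.1820/0.0416667⌋ = 4 → e.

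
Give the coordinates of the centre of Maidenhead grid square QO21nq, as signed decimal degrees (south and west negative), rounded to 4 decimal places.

Field Q=16, O=14: +16·20° lon, +14·10° lat → SW at lon 140°, lat 50°.
Square 2, 1: +2·2° lon, +1·1° lat → SW at lon 144°, lat 51°.
Subsquare n=13, q=16: +13·0.0833333° lon, +16·0.0416667° lat → SW at lon 145.083°, lat 51.6667°.
Cell spans 0.0833333° lon × 0.0416667° lat. Centre is SW corner plus half of each.
latitude 51.6875, longitude 145.1250.

51.6875, 145.1250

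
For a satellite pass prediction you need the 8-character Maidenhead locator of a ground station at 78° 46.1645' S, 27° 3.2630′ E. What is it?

KB31mf65

Shift to the Maidenhead origin (180°W, 90°S): lon 207.05438, lat 11.23059.
Field: 207.05438/20 → 10 → K, 11.23059/10 → 1 → B; chars KB.
Square: 7.05438/2 → 3, 1.23059/1 → 1; chars 31.
Subsquare: 1.05438/0.0833333 → 12 → m, 0.23059/0.0416667 → 5 → f; chars mf.
Extended square: 0.05438/0.00833333 → 6, 0.02226/0.00416667 → 5; chars 65.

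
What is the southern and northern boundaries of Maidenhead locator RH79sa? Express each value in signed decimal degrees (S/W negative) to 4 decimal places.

-11.0000, -10.9583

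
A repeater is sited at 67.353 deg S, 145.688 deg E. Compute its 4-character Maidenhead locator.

QC22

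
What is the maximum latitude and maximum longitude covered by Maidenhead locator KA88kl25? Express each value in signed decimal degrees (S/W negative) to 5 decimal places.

-81.51667, 36.85833

Field K=10, A=0: +10·20° lon, +0·10° lat → SW at lon 20°, lat -90°.
Square 8, 8: +8·2° lon, +8·1° lat → SW at lon 36°, lat -82°.
Subsquare k=10, l=11: +10·0.0833333° lon, +11·0.0416667° lat → SW at lon 36.8333°, lat -81.5417°.
Extended square 2, 5: +2·0.00833333° lon, +5·0.00416667° lat → SW at lon 36.85°, lat -81.5208°.
Cell spans 0.00833333° lon × 0.00416667° lat. NE corner is SW corner plus one full cell.
latitude -81.51667, longitude 36.85833.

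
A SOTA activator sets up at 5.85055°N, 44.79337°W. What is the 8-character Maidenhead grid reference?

GJ75ou44

Add 180° to longitude and 90° to latitude: 135.20663, 95.85055.
Field: 135.20663/20 → 6 → G, 95.85055/10 → 9 → J; chars GJ.
Square: 15.20663/2 → 7, 5.85055/1 → 5; chars 75.
Subsquare: 1.20663/0.0833333 → 14 → o, 0.85055/0.0416667 → 20 → u; chars ou.
Extended square: 0.03996/0.00833333 → 4, 0.01722/0.00416667 → 4; chars 44.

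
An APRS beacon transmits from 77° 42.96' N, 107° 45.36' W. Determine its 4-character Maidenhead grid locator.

Add 180° to longitude and 90° to latitude: 72.24, 167.72.
Field: lon ⌊72.24/20⌋ = 3 → D; lat ⌊167.72/10⌋ = 16 → Q.
Square: lon ⌊12.24/2⌋ = 6; lat ⌊7.72/1⌋ = 7.

DQ67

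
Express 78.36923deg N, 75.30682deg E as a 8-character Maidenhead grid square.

MQ78pi68

Offset from 180°W / 90°S: lon 255.30682°, lat 168.36923°.
Field (20°×10°, letters A–R): lon ⌊255.30682/20⌋ = 12 → M; lat ⌊168.36923/10⌋ = 16 → Q.
Square (2°×1°, digits 0–9): lon ⌊15.30682/2⌋ = 7; lat ⌊8.36923/1⌋ = 8.
Subsquare (5′×2.5′, letters a–x): lon ⌊1.30682/0.0833333⌋ = 15 → p; lat ⌊0.36923/0.0416667⌋ = 8 → i.
Extended square (30″×15″, digits 0–9): lon ⌊0.05682/0.00833333⌋ = 6; lat ⌊0.03590/0.00416667⌋ = 8.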